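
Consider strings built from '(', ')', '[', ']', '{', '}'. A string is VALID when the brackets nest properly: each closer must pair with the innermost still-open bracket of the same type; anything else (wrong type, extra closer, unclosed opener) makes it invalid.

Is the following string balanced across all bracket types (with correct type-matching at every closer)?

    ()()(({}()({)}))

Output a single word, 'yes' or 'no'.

pos 0: push '('; stack = (
pos 1: ')' matches '('; pop; stack = (empty)
pos 2: push '('; stack = (
pos 3: ')' matches '('; pop; stack = (empty)
pos 4: push '('; stack = (
pos 5: push '('; stack = ((
pos 6: push '{'; stack = (({
pos 7: '}' matches '{'; pop; stack = ((
pos 8: push '('; stack = (((
pos 9: ')' matches '('; pop; stack = ((
pos 10: push '('; stack = (((
pos 11: push '{'; stack = ((({
pos 12: saw closer ')' but top of stack is '{' (expected '}') → INVALID
Verdict: type mismatch at position 12: ')' closes '{' → no

Answer: no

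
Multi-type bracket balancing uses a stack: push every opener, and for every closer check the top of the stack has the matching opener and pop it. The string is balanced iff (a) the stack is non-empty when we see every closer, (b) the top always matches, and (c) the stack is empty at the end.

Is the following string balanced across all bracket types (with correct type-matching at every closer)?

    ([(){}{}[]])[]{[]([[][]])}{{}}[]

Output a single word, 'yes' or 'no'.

pos 0: push '('; stack = (
pos 1: push '['; stack = ([
pos 2: push '('; stack = ([(
pos 3: ')' matches '('; pop; stack = ([
pos 4: push '{'; stack = ([{
pos 5: '}' matches '{'; pop; stack = ([
pos 6: push '{'; stack = ([{
pos 7: '}' matches '{'; pop; stack = ([
pos 8: push '['; stack = ([[
pos 9: ']' matches '['; pop; stack = ([
pos 10: ']' matches '['; pop; stack = (
pos 11: ')' matches '('; pop; stack = (empty)
pos 12: push '['; stack = [
pos 13: ']' matches '['; pop; stack = (empty)
pos 14: push '{'; stack = {
pos 15: push '['; stack = {[
pos 16: ']' matches '['; pop; stack = {
pos 17: push '('; stack = {(
pos 18: push '['; stack = {([
pos 19: push '['; stack = {([[
pos 20: ']' matches '['; pop; stack = {([
pos 21: push '['; stack = {([[
pos 22: ']' matches '['; pop; stack = {([
pos 23: ']' matches '['; pop; stack = {(
pos 24: ')' matches '('; pop; stack = {
pos 25: '}' matches '{'; pop; stack = (empty)
pos 26: push '{'; stack = {
pos 27: push '{'; stack = {{
pos 28: '}' matches '{'; pop; stack = {
pos 29: '}' matches '{'; pop; stack = (empty)
pos 30: push '['; stack = [
pos 31: ']' matches '['; pop; stack = (empty)
end: stack empty → VALID
Verdict: properly nested → yes

Answer: yes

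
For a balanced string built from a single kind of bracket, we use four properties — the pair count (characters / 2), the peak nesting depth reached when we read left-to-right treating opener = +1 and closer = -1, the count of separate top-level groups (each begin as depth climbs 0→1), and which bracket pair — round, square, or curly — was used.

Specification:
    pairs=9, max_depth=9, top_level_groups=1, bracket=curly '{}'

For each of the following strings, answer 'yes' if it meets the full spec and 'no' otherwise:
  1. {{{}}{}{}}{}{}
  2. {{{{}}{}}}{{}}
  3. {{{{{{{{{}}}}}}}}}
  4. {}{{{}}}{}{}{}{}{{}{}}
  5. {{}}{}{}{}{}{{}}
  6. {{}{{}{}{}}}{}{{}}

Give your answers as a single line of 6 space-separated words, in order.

String 1 '{{{}}{}{}}{}{}': depth seq [1 2 3 2 1 2 1 2 1 0 1 0 1 0]
  -> pairs=7 depth=3 groups=3 -> no
String 2 '{{{{}}{}}}{{}}': depth seq [1 2 3 4 3 2 3 2 1 0 1 2 1 0]
  -> pairs=7 depth=4 groups=2 -> no
String 3 '{{{{{{{{{}}}}}}}}}': depth seq [1 2 3 4 5 6 7 8 9 8 7 6 5 4 3 2 1 0]
  -> pairs=9 depth=9 groups=1 -> yes
String 4 '{}{{{}}}{}{}{}{}{{}{}}': depth seq [1 0 1 2 3 2 1 0 1 0 1 0 1 0 1 0 1 2 1 2 1 0]
  -> pairs=11 depth=3 groups=7 -> no
String 5 '{{}}{}{}{}{}{{}}': depth seq [1 2 1 0 1 0 1 0 1 0 1 0 1 2 1 0]
  -> pairs=8 depth=2 groups=6 -> no
String 6 '{{}{{}{}{}}}{}{{}}': depth seq [1 2 1 2 3 2 3 2 3 2 1 0 1 0 1 2 1 0]
  -> pairs=9 depth=3 groups=3 -> no

Answer: no no yes no no no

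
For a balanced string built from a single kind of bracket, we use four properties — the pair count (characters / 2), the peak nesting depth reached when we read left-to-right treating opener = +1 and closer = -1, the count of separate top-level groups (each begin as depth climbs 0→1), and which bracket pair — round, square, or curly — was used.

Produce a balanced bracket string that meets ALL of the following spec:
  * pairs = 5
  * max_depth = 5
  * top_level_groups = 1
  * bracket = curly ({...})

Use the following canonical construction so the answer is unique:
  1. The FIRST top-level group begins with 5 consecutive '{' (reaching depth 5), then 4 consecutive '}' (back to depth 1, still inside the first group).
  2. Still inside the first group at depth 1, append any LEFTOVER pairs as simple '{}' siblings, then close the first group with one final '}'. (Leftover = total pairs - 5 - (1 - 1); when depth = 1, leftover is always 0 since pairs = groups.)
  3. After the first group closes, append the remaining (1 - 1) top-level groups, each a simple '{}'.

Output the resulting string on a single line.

Spec: pairs=5 depth=5 groups=1
Leftover pairs = 5 - 5 - (1-1) = 0
First group: deep chain of depth 5 + 0 sibling pairs
Remaining 0 groups: simple '{}' each

Answer: {{{{{}}}}}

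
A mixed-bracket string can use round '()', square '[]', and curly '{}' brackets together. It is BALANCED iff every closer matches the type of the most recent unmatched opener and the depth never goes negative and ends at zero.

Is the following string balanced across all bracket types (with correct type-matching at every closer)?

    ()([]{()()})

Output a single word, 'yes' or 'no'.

Answer: yes

Derivation:
pos 0: push '('; stack = (
pos 1: ')' matches '('; pop; stack = (empty)
pos 2: push '('; stack = (
pos 3: push '['; stack = ([
pos 4: ']' matches '['; pop; stack = (
pos 5: push '{'; stack = ({
pos 6: push '('; stack = ({(
pos 7: ')' matches '('; pop; stack = ({
pos 8: push '('; stack = ({(
pos 9: ')' matches '('; pop; stack = ({
pos 10: '}' matches '{'; pop; stack = (
pos 11: ')' matches '('; pop; stack = (empty)
end: stack empty → VALID
Verdict: properly nested → yes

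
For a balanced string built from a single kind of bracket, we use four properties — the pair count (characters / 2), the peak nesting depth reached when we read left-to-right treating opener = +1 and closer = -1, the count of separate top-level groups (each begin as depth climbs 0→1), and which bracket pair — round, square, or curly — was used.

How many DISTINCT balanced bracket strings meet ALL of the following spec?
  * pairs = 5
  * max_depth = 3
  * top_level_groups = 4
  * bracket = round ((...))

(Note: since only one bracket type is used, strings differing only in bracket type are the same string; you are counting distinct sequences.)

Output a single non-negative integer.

Spec: pairs=5 depth=3 groups=4
Count(depth <= 3) = 4
Count(depth <= 2) = 4
Count(depth == 3) = 4 - 4 = 0

Answer: 0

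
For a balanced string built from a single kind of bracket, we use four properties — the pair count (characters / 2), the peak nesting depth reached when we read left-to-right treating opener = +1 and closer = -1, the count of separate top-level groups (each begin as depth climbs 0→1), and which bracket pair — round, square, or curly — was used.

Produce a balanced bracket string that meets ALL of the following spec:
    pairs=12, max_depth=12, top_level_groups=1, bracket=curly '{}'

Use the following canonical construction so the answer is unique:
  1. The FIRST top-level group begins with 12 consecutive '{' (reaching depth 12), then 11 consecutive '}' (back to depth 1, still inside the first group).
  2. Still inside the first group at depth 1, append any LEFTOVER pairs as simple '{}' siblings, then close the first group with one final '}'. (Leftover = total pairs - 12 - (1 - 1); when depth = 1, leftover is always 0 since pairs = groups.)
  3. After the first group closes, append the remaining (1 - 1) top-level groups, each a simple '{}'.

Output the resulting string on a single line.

Answer: {{{{{{{{{{{{}}}}}}}}}}}}

Derivation:
Spec: pairs=12 depth=12 groups=1
Leftover pairs = 12 - 12 - (1-1) = 0
First group: deep chain of depth 12 + 0 sibling pairs
Remaining 0 groups: simple '{}' each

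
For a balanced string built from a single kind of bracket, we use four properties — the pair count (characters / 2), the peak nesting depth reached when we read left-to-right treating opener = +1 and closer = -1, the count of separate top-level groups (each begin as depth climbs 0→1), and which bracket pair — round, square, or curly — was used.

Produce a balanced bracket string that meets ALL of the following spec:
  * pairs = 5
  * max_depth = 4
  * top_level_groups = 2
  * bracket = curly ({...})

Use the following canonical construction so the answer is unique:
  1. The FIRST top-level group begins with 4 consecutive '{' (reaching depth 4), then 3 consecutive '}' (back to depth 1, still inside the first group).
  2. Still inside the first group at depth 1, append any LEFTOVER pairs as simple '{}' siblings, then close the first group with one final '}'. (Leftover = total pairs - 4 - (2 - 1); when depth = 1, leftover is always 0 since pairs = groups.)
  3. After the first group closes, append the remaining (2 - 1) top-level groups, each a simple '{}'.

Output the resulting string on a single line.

Spec: pairs=5 depth=4 groups=2
Leftover pairs = 5 - 4 - (2-1) = 0
First group: deep chain of depth 4 + 0 sibling pairs
Remaining 1 groups: simple '{}' each

Answer: {{{{}}}}{}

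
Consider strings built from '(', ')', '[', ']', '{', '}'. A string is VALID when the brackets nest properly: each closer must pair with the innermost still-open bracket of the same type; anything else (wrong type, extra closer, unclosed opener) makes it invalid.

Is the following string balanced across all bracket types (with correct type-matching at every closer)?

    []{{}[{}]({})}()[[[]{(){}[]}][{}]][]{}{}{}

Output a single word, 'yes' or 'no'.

Answer: yes

Derivation:
pos 0: push '['; stack = [
pos 1: ']' matches '['; pop; stack = (empty)
pos 2: push '{'; stack = {
pos 3: push '{'; stack = {{
pos 4: '}' matches '{'; pop; stack = {
pos 5: push '['; stack = {[
pos 6: push '{'; stack = {[{
pos 7: '}' matches '{'; pop; stack = {[
pos 8: ']' matches '['; pop; stack = {
pos 9: push '('; stack = {(
pos 10: push '{'; stack = {({
pos 11: '}' matches '{'; pop; stack = {(
pos 12: ')' matches '('; pop; stack = {
pos 13: '}' matches '{'; pop; stack = (empty)
pos 14: push '('; stack = (
pos 15: ')' matches '('; pop; stack = (empty)
pos 16: push '['; stack = [
pos 17: push '['; stack = [[
pos 18: push '['; stack = [[[
pos 19: ']' matches '['; pop; stack = [[
pos 20: push '{'; stack = [[{
pos 21: push '('; stack = [[{(
pos 22: ')' matches '('; pop; stack = [[{
pos 23: push '{'; stack = [[{{
pos 24: '}' matches '{'; pop; stack = [[{
pos 25: push '['; stack = [[{[
pos 26: ']' matches '['; pop; stack = [[{
pos 27: '}' matches '{'; pop; stack = [[
pos 28: ']' matches '['; pop; stack = [
pos 29: push '['; stack = [[
pos 30: push '{'; stack = [[{
pos 31: '}' matches '{'; pop; stack = [[
pos 32: ']' matches '['; pop; stack = [
pos 33: ']' matches '['; pop; stack = (empty)
pos 34: push '['; stack = [
pos 35: ']' matches '['; pop; stack = (empty)
pos 36: push '{'; stack = {
pos 37: '}' matches '{'; pop; stack = (empty)
pos 38: push '{'; stack = {
pos 39: '}' matches '{'; pop; stack = (empty)
pos 40: push '{'; stack = {
pos 41: '}' matches '{'; pop; stack = (empty)
end: stack empty → VALID
Verdict: properly nested → yes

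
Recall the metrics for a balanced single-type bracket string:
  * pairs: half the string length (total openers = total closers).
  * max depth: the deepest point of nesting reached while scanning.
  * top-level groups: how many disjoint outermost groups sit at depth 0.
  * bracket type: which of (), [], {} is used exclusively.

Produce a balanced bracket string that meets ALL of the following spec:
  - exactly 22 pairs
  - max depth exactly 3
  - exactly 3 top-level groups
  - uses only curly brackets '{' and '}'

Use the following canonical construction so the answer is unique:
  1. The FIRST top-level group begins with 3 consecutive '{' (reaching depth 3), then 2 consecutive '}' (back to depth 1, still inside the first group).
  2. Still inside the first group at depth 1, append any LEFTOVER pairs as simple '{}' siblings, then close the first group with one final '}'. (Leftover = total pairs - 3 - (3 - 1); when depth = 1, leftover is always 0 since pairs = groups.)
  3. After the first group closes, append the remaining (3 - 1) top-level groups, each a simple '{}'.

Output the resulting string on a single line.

Spec: pairs=22 depth=3 groups=3
Leftover pairs = 22 - 3 - (3-1) = 17
First group: deep chain of depth 3 + 17 sibling pairs
Remaining 2 groups: simple '{}' each

Answer: {{{}}{}{}{}{}{}{}{}{}{}{}{}{}{}{}{}{}{}}{}{}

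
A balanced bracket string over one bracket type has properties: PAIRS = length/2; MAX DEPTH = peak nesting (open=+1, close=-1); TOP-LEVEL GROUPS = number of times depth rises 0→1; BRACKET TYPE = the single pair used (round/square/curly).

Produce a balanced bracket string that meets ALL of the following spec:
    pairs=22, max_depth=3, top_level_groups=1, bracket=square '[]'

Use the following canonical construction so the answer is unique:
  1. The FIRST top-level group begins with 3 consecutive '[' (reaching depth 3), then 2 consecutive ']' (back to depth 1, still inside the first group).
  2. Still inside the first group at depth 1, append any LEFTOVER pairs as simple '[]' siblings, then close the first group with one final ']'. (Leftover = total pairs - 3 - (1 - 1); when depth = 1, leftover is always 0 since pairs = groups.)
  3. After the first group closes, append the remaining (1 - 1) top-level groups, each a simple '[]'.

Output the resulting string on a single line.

Spec: pairs=22 depth=3 groups=1
Leftover pairs = 22 - 3 - (1-1) = 19
First group: deep chain of depth 3 + 19 sibling pairs
Remaining 0 groups: simple '[]' each

Answer: [[[]][][][][][][][][][][][][][][][][][][][]]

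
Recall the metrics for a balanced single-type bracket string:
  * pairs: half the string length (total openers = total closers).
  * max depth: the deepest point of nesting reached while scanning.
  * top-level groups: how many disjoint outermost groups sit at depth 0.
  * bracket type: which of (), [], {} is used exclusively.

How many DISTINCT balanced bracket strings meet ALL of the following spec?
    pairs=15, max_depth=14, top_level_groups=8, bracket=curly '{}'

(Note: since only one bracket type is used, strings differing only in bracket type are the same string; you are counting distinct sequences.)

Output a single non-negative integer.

Spec: pairs=15 depth=14 groups=8
Count(depth <= 14) = 62016
Count(depth <= 13) = 62016
Count(depth == 14) = 62016 - 62016 = 0

Answer: 0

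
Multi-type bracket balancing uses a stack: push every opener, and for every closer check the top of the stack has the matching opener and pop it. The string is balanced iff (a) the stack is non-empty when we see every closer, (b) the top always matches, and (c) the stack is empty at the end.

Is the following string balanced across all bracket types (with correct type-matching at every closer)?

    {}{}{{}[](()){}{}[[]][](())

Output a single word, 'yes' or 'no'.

pos 0: push '{'; stack = {
pos 1: '}' matches '{'; pop; stack = (empty)
pos 2: push '{'; stack = {
pos 3: '}' matches '{'; pop; stack = (empty)
pos 4: push '{'; stack = {
pos 5: push '{'; stack = {{
pos 6: '}' matches '{'; pop; stack = {
pos 7: push '['; stack = {[
pos 8: ']' matches '['; pop; stack = {
pos 9: push '('; stack = {(
pos 10: push '('; stack = {((
pos 11: ')' matches '('; pop; stack = {(
pos 12: ')' matches '('; pop; stack = {
pos 13: push '{'; stack = {{
pos 14: '}' matches '{'; pop; stack = {
pos 15: push '{'; stack = {{
pos 16: '}' matches '{'; pop; stack = {
pos 17: push '['; stack = {[
pos 18: push '['; stack = {[[
pos 19: ']' matches '['; pop; stack = {[
pos 20: ']' matches '['; pop; stack = {
pos 21: push '['; stack = {[
pos 22: ']' matches '['; pop; stack = {
pos 23: push '('; stack = {(
pos 24: push '('; stack = {((
pos 25: ')' matches '('; pop; stack = {(
pos 26: ')' matches '('; pop; stack = {
end: stack still non-empty ({) → INVALID
Verdict: unclosed openers at end: { → no

Answer: no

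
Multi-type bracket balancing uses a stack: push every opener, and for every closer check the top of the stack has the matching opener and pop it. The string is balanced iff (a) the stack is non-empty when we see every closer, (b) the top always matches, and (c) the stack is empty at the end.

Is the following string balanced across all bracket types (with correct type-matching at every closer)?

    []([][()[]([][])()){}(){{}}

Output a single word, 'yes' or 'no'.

pos 0: push '['; stack = [
pos 1: ']' matches '['; pop; stack = (empty)
pos 2: push '('; stack = (
pos 3: push '['; stack = ([
pos 4: ']' matches '['; pop; stack = (
pos 5: push '['; stack = ([
pos 6: push '('; stack = ([(
pos 7: ')' matches '('; pop; stack = ([
pos 8: push '['; stack = ([[
pos 9: ']' matches '['; pop; stack = ([
pos 10: push '('; stack = ([(
pos 11: push '['; stack = ([([
pos 12: ']' matches '['; pop; stack = ([(
pos 13: push '['; stack = ([([
pos 14: ']' matches '['; pop; stack = ([(
pos 15: ')' matches '('; pop; stack = ([
pos 16: push '('; stack = ([(
pos 17: ')' matches '('; pop; stack = ([
pos 18: saw closer ')' but top of stack is '[' (expected ']') → INVALID
Verdict: type mismatch at position 18: ')' closes '[' → no

Answer: no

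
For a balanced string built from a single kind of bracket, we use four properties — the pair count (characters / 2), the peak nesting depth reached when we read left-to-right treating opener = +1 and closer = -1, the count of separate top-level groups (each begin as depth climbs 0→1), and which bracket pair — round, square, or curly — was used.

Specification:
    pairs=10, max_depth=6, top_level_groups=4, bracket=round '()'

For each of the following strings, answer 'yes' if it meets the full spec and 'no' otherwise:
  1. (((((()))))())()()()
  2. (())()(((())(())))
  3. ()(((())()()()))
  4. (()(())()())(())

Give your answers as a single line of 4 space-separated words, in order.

Answer: yes no no no

Derivation:
String 1 '(((((()))))())()()()': depth seq [1 2 3 4 5 6 5 4 3 2 1 2 1 0 1 0 1 0 1 0]
  -> pairs=10 depth=6 groups=4 -> yes
String 2 '(())()(((())(())))': depth seq [1 2 1 0 1 0 1 2 3 4 3 2 3 4 3 2 1 0]
  -> pairs=9 depth=4 groups=3 -> no
String 3 '()(((())()()()))': depth seq [1 0 1 2 3 4 3 2 3 2 3 2 3 2 1 0]
  -> pairs=8 depth=4 groups=2 -> no
String 4 '(()(())()())(())': depth seq [1 2 1 2 3 2 1 2 1 2 1 0 1 2 1 0]
  -> pairs=8 depth=3 groups=2 -> no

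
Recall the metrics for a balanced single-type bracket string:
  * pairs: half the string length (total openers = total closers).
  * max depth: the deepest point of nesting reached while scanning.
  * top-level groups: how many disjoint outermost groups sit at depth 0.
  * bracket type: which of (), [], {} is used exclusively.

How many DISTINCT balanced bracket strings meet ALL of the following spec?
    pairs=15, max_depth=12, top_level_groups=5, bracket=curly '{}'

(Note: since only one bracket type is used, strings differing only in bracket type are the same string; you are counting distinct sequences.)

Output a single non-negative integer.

Spec: pairs=15 depth=12 groups=5
Count(depth <= 12) = 653752
Count(depth <= 11) = 653752
Count(depth == 12) = 653752 - 653752 = 0

Answer: 0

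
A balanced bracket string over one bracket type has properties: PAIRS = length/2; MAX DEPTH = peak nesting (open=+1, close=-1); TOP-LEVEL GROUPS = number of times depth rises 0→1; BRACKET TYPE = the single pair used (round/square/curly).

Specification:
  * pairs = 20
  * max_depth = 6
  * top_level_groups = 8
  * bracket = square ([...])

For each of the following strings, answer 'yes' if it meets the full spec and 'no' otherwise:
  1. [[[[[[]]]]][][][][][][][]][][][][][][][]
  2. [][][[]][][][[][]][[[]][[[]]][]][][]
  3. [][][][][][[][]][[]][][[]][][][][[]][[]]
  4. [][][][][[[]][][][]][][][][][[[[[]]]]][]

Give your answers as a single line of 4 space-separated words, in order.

String 1 '[[[[[[]]]]][][][][][][][]][][][][][][][]': depth seq [1 2 3 4 5 6 5 4 3 2 1 2 1 2 1 2 1 2 1 2 1 2 1 2 1 0 1 0 1 0 1 0 1 0 1 0 1 0 1 0]
  -> pairs=20 depth=6 groups=8 -> yes
String 2 '[][][[]][][][[][]][[[]][[[]]][]][][]': depth seq [1 0 1 0 1 2 1 0 1 0 1 0 1 2 1 2 1 0 1 2 3 2 1 2 3 4 3 2 1 2 1 0 1 0 1 0]
  -> pairs=18 depth=4 groups=9 -> no
String 3 '[][][][][][[][]][[]][][[]][][][][[]][[]]': depth seq [1 0 1 0 1 0 1 0 1 0 1 2 1 2 1 0 1 2 1 0 1 0 1 2 1 0 1 0 1 0 1 0 1 2 1 0 1 2 1 0]
  -> pairs=20 depth=2 groups=14 -> no
String 4 '[][][][][[[]][][][]][][][][][[[[[]]]]][]': depth seq [1 0 1 0 1 0 1 0 1 2 3 2 1 2 1 2 1 2 1 0 1 0 1 0 1 0 1 0 1 2 3 4 5 4 3 2 1 0 1 0]
  -> pairs=20 depth=5 groups=11 -> no

Answer: yes no no no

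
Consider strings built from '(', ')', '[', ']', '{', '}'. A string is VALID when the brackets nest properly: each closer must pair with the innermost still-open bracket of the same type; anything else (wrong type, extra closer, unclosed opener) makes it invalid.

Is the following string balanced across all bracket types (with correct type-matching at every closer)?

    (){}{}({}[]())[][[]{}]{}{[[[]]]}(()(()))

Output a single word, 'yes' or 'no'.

pos 0: push '('; stack = (
pos 1: ')' matches '('; pop; stack = (empty)
pos 2: push '{'; stack = {
pos 3: '}' matches '{'; pop; stack = (empty)
pos 4: push '{'; stack = {
pos 5: '}' matches '{'; pop; stack = (empty)
pos 6: push '('; stack = (
pos 7: push '{'; stack = ({
pos 8: '}' matches '{'; pop; stack = (
pos 9: push '['; stack = ([
pos 10: ']' matches '['; pop; stack = (
pos 11: push '('; stack = ((
pos 12: ')' matches '('; pop; stack = (
pos 13: ')' matches '('; pop; stack = (empty)
pos 14: push '['; stack = [
pos 15: ']' matches '['; pop; stack = (empty)
pos 16: push '['; stack = [
pos 17: push '['; stack = [[
pos 18: ']' matches '['; pop; stack = [
pos 19: push '{'; stack = [{
pos 20: '}' matches '{'; pop; stack = [
pos 21: ']' matches '['; pop; stack = (empty)
pos 22: push '{'; stack = {
pos 23: '}' matches '{'; pop; stack = (empty)
pos 24: push '{'; stack = {
pos 25: push '['; stack = {[
pos 26: push '['; stack = {[[
pos 27: push '['; stack = {[[[
pos 28: ']' matches '['; pop; stack = {[[
pos 29: ']' matches '['; pop; stack = {[
pos 30: ']' matches '['; pop; stack = {
pos 31: '}' matches '{'; pop; stack = (empty)
pos 32: push '('; stack = (
pos 33: push '('; stack = ((
pos 34: ')' matches '('; pop; stack = (
pos 35: push '('; stack = ((
pos 36: push '('; stack = (((
pos 37: ')' matches '('; pop; stack = ((
pos 38: ')' matches '('; pop; stack = (
pos 39: ')' matches '('; pop; stack = (empty)
end: stack empty → VALID
Verdict: properly nested → yes

Answer: yes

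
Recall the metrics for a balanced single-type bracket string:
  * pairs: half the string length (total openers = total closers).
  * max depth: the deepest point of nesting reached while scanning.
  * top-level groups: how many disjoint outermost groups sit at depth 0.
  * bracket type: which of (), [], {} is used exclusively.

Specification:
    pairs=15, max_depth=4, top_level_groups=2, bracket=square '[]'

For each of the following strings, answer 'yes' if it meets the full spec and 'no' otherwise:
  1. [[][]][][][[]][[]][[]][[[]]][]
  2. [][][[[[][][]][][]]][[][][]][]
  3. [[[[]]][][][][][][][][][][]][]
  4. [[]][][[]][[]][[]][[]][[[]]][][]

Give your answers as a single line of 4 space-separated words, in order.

String 1 '[[][]][][][[]][[]][[]][[[]]][]': depth seq [1 2 1 2 1 0 1 0 1 0 1 2 1 0 1 2 1 0 1 2 1 0 1 2 3 2 1 0 1 0]
  -> pairs=15 depth=3 groups=8 -> no
String 2 '[][][[[[][][]][][]]][[][][]][]': depth seq [1 0 1 0 1 2 3 4 3 4 3 4 3 2 3 2 3 2 1 0 1 2 1 2 1 2 1 0 1 0]
  -> pairs=15 depth=4 groups=5 -> no
String 3 '[[[[]]][][][][][][][][][][]][]': depth seq [1 2 3 4 3 2 1 2 1 2 1 2 1 2 1 2 1 2 1 2 1 2 1 2 1 2 1 0 1 0]
  -> pairs=15 depth=4 groups=2 -> yes
String 4 '[[]][][[]][[]][[]][[]][[[]]][][]': depth seq [1 2 1 0 1 0 1 2 1 0 1 2 1 0 1 2 1 0 1 2 1 0 1 2 3 2 1 0 1 0 1 0]
  -> pairs=16 depth=3 groups=9 -> no

Answer: no no yes no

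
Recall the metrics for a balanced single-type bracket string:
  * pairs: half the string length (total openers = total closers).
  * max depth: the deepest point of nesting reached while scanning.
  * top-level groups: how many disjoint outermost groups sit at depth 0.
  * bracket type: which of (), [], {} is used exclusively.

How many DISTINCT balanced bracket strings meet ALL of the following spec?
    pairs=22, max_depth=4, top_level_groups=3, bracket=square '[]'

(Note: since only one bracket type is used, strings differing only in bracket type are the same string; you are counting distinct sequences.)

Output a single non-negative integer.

Spec: pairs=22 depth=4 groups=3
Count(depth <= 4) = 776087502
Count(depth <= 3) = 17891328
Count(depth == 4) = 776087502 - 17891328 = 758196174

Answer: 758196174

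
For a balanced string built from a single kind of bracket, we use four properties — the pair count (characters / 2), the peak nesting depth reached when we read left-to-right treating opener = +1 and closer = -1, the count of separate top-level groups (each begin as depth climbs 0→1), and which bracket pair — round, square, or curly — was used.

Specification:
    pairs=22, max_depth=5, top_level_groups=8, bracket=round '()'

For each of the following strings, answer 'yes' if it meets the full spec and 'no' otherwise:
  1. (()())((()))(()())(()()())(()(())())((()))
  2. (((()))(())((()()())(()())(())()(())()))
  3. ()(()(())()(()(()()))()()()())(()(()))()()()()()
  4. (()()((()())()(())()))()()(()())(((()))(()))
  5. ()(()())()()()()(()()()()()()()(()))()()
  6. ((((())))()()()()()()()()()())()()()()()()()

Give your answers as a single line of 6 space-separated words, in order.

String 1 '(()())((()))(()())(()()())(()(())())((()))': depth seq [1 2 1 2 1 0 1 2 3 2 1 0 1 2 1 2 1 0 1 2 1 2 1 2 1 0 1 2 1 2 3 2 1 2 1 0 1 2 3 2 1 0]
  -> pairs=21 depth=3 groups=6 -> no
String 2 '(((()))(())((()()())(()())(())()(())()))': depth seq [1 2 3 4 3 2 1 2 3 2 1 2 3 4 3 4 3 4 3 2 3 4 3 4 3 2 3 4 3 2 3 2 3 4 3 2 3 2 1 0]
  -> pairs=20 depth=4 groups=1 -> no
String 3 '()(()(())()(()(()()))()()()())(()(()))()()()()()': depth seq [1 0 1 2 1 2 3 2 1 2 1 2 3 2 3 4 3 4 3 2 1 2 1 2 1 2 1 2 1 0 1 2 1 2 3 2 1 0 1 0 1 0 1 0 1 0 1 0]
  -> pairs=24 depth=4 groups=8 -> no
String 4 '(()()((()())()(())()))()()(()())(((()))(()))': depth seq [1 2 1 2 1 2 3 4 3 4 3 2 3 2 3 4 3 2 3 2 1 0 1 0 1 0 1 2 1 2 1 0 1 2 3 4 3 2 1 2 3 2 1 0]
  -> pairs=22 depth=4 groups=5 -> no
String 5 '()(()())()()()()(()()()()()()()(()))()()': depth seq [1 0 1 2 1 2 1 0 1 0 1 0 1 0 1 0 1 2 1 2 1 2 1 2 1 2 1 2 1 2 1 2 3 2 1 0 1 0 1 0]
  -> pairs=20 depth=3 groups=9 -> no
String 6 '((((())))()()()()()()()()()())()()()()()()()': depth seq [1 2 3 4 5 4 3 2 1 2 1 2 1 2 1 2 1 2 1 2 1 2 1 2 1 2 1 2 1 0 1 0 1 0 1 0 1 0 1 0 1 0 1 0]
  -> pairs=22 depth=5 groups=8 -> yes

Answer: no no no no no yes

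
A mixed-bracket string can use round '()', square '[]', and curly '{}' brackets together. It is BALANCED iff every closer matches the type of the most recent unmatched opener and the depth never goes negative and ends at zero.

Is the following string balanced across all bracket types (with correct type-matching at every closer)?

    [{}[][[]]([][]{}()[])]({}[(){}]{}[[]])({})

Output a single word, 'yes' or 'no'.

pos 0: push '['; stack = [
pos 1: push '{'; stack = [{
pos 2: '}' matches '{'; pop; stack = [
pos 3: push '['; stack = [[
pos 4: ']' matches '['; pop; stack = [
pos 5: push '['; stack = [[
pos 6: push '['; stack = [[[
pos 7: ']' matches '['; pop; stack = [[
pos 8: ']' matches '['; pop; stack = [
pos 9: push '('; stack = [(
pos 10: push '['; stack = [([
pos 11: ']' matches '['; pop; stack = [(
pos 12: push '['; stack = [([
pos 13: ']' matches '['; pop; stack = [(
pos 14: push '{'; stack = [({
pos 15: '}' matches '{'; pop; stack = [(
pos 16: push '('; stack = [((
pos 17: ')' matches '('; pop; stack = [(
pos 18: push '['; stack = [([
pos 19: ']' matches '['; pop; stack = [(
pos 20: ')' matches '('; pop; stack = [
pos 21: ']' matches '['; pop; stack = (empty)
pos 22: push '('; stack = (
pos 23: push '{'; stack = ({
pos 24: '}' matches '{'; pop; stack = (
pos 25: push '['; stack = ([
pos 26: push '('; stack = ([(
pos 27: ')' matches '('; pop; stack = ([
pos 28: push '{'; stack = ([{
pos 29: '}' matches '{'; pop; stack = ([
pos 30: ']' matches '['; pop; stack = (
pos 31: push '{'; stack = ({
pos 32: '}' matches '{'; pop; stack = (
pos 33: push '['; stack = ([
pos 34: push '['; stack = ([[
pos 35: ']' matches '['; pop; stack = ([
pos 36: ']' matches '['; pop; stack = (
pos 37: ')' matches '('; pop; stack = (empty)
pos 38: push '('; stack = (
pos 39: push '{'; stack = ({
pos 40: '}' matches '{'; pop; stack = (
pos 41: ')' matches '('; pop; stack = (empty)
end: stack empty → VALID
Verdict: properly nested → yes

Answer: yes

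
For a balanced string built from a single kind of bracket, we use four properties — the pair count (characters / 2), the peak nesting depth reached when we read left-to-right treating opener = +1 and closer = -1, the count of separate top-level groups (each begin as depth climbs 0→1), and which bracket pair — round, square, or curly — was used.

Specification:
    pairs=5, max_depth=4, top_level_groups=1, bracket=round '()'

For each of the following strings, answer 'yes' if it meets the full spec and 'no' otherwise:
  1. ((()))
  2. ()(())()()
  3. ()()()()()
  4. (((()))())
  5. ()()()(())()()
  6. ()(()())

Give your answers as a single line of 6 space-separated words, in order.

String 1 '((()))': depth seq [1 2 3 2 1 0]
  -> pairs=3 depth=3 groups=1 -> no
String 2 '()(())()()': depth seq [1 0 1 2 1 0 1 0 1 0]
  -> pairs=5 depth=2 groups=4 -> no
String 3 '()()()()()': depth seq [1 0 1 0 1 0 1 0 1 0]
  -> pairs=5 depth=1 groups=5 -> no
String 4 '(((()))())': depth seq [1 2 3 4 3 2 1 2 1 0]
  -> pairs=5 depth=4 groups=1 -> yes
String 5 '()()()(())()()': depth seq [1 0 1 0 1 0 1 2 1 0 1 0 1 0]
  -> pairs=7 depth=2 groups=6 -> no
String 6 '()(()())': depth seq [1 0 1 2 1 2 1 0]
  -> pairs=4 depth=2 groups=2 -> no

Answer: no no no yes no no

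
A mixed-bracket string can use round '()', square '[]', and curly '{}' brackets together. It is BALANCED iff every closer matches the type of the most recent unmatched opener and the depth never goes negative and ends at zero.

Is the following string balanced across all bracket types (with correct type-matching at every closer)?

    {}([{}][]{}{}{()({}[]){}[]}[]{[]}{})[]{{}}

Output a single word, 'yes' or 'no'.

pos 0: push '{'; stack = {
pos 1: '}' matches '{'; pop; stack = (empty)
pos 2: push '('; stack = (
pos 3: push '['; stack = ([
pos 4: push '{'; stack = ([{
pos 5: '}' matches '{'; pop; stack = ([
pos 6: ']' matches '['; pop; stack = (
pos 7: push '['; stack = ([
pos 8: ']' matches '['; pop; stack = (
pos 9: push '{'; stack = ({
pos 10: '}' matches '{'; pop; stack = (
pos 11: push '{'; stack = ({
pos 12: '}' matches '{'; pop; stack = (
pos 13: push '{'; stack = ({
pos 14: push '('; stack = ({(
pos 15: ')' matches '('; pop; stack = ({
pos 16: push '('; stack = ({(
pos 17: push '{'; stack = ({({
pos 18: '}' matches '{'; pop; stack = ({(
pos 19: push '['; stack = ({([
pos 20: ']' matches '['; pop; stack = ({(
pos 21: ')' matches '('; pop; stack = ({
pos 22: push '{'; stack = ({{
pos 23: '}' matches '{'; pop; stack = ({
pos 24: push '['; stack = ({[
pos 25: ']' matches '['; pop; stack = ({
pos 26: '}' matches '{'; pop; stack = (
pos 27: push '['; stack = ([
pos 28: ']' matches '['; pop; stack = (
pos 29: push '{'; stack = ({
pos 30: push '['; stack = ({[
pos 31: ']' matches '['; pop; stack = ({
pos 32: '}' matches '{'; pop; stack = (
pos 33: push '{'; stack = ({
pos 34: '}' matches '{'; pop; stack = (
pos 35: ')' matches '('; pop; stack = (empty)
pos 36: push '['; stack = [
pos 37: ']' matches '['; pop; stack = (empty)
pos 38: push '{'; stack = {
pos 39: push '{'; stack = {{
pos 40: '}' matches '{'; pop; stack = {
pos 41: '}' matches '{'; pop; stack = (empty)
end: stack empty → VALID
Verdict: properly nested → yes

Answer: yes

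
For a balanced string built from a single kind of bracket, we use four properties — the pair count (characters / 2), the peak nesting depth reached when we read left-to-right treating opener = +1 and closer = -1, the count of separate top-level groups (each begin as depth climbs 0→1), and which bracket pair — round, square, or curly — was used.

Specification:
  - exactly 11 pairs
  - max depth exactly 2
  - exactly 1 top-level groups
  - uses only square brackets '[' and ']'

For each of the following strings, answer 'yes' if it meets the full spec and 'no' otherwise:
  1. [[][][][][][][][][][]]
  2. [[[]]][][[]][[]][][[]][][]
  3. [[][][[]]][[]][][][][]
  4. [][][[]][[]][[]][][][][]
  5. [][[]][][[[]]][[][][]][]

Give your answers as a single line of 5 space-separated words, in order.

Answer: yes no no no no

Derivation:
String 1 '[[][][][][][][][][][]]': depth seq [1 2 1 2 1 2 1 2 1 2 1 2 1 2 1 2 1 2 1 2 1 0]
  -> pairs=11 depth=2 groups=1 -> yes
String 2 '[[[]]][][[]][[]][][[]][][]': depth seq [1 2 3 2 1 0 1 0 1 2 1 0 1 2 1 0 1 0 1 2 1 0 1 0 1 0]
  -> pairs=13 depth=3 groups=8 -> no
String 3 '[[][][[]]][[]][][][][]': depth seq [1 2 1 2 1 2 3 2 1 0 1 2 1 0 1 0 1 0 1 0 1 0]
  -> pairs=11 depth=3 groups=6 -> no
String 4 '[][][[]][[]][[]][][][][]': depth seq [1 0 1 0 1 2 1 0 1 2 1 0 1 2 1 0 1 0 1 0 1 0 1 0]
  -> pairs=12 depth=2 groups=9 -> no
String 5 '[][[]][][[[]]][[][][]][]': depth seq [1 0 1 2 1 0 1 0 1 2 3 2 1 0 1 2 1 2 1 2 1 0 1 0]
  -> pairs=12 depth=3 groups=6 -> no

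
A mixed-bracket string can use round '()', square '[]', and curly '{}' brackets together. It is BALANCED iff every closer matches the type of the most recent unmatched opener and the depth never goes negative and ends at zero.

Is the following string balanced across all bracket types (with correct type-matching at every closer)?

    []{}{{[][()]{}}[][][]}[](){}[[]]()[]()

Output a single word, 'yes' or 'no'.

pos 0: push '['; stack = [
pos 1: ']' matches '['; pop; stack = (empty)
pos 2: push '{'; stack = {
pos 3: '}' matches '{'; pop; stack = (empty)
pos 4: push '{'; stack = {
pos 5: push '{'; stack = {{
pos 6: push '['; stack = {{[
pos 7: ']' matches '['; pop; stack = {{
pos 8: push '['; stack = {{[
pos 9: push '('; stack = {{[(
pos 10: ')' matches '('; pop; stack = {{[
pos 11: ']' matches '['; pop; stack = {{
pos 12: push '{'; stack = {{{
pos 13: '}' matches '{'; pop; stack = {{
pos 14: '}' matches '{'; pop; stack = {
pos 15: push '['; stack = {[
pos 16: ']' matches '['; pop; stack = {
pos 17: push '['; stack = {[
pos 18: ']' matches '['; pop; stack = {
pos 19: push '['; stack = {[
pos 20: ']' matches '['; pop; stack = {
pos 21: '}' matches '{'; pop; stack = (empty)
pos 22: push '['; stack = [
pos 23: ']' matches '['; pop; stack = (empty)
pos 24: push '('; stack = (
pos 25: ')' matches '('; pop; stack = (empty)
pos 26: push '{'; stack = {
pos 27: '}' matches '{'; pop; stack = (empty)
pos 28: push '['; stack = [
pos 29: push '['; stack = [[
pos 30: ']' matches '['; pop; stack = [
pos 31: ']' matches '['; pop; stack = (empty)
pos 32: push '('; stack = (
pos 33: ')' matches '('; pop; stack = (empty)
pos 34: push '['; stack = [
pos 35: ']' matches '['; pop; stack = (empty)
pos 36: push '('; stack = (
pos 37: ')' matches '('; pop; stack = (empty)
end: stack empty → VALID
Verdict: properly nested → yes

Answer: yes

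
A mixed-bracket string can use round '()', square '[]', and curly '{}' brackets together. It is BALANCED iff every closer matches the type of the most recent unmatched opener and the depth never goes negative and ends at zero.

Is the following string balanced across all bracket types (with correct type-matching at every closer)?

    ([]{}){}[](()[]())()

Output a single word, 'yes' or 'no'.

pos 0: push '('; stack = (
pos 1: push '['; stack = ([
pos 2: ']' matches '['; pop; stack = (
pos 3: push '{'; stack = ({
pos 4: '}' matches '{'; pop; stack = (
pos 5: ')' matches '('; pop; stack = (empty)
pos 6: push '{'; stack = {
pos 7: '}' matches '{'; pop; stack = (empty)
pos 8: push '['; stack = [
pos 9: ']' matches '['; pop; stack = (empty)
pos 10: push '('; stack = (
pos 11: push '('; stack = ((
pos 12: ')' matches '('; pop; stack = (
pos 13: push '['; stack = ([
pos 14: ']' matches '['; pop; stack = (
pos 15: push '('; stack = ((
pos 16: ')' matches '('; pop; stack = (
pos 17: ')' matches '('; pop; stack = (empty)
pos 18: push '('; stack = (
pos 19: ')' matches '('; pop; stack = (empty)
end: stack empty → VALID
Verdict: properly nested → yes

Answer: yes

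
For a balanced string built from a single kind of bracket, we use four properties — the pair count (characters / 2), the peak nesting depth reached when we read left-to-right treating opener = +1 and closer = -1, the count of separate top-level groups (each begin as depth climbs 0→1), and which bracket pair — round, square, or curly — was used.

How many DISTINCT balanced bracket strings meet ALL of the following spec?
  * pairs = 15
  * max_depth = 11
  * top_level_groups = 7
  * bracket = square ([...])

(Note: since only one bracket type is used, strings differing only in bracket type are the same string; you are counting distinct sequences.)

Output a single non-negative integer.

Spec: pairs=15 depth=11 groups=7
Count(depth <= 11) = 149226
Count(depth <= 10) = 149226
Count(depth == 11) = 149226 - 149226 = 0

Answer: 0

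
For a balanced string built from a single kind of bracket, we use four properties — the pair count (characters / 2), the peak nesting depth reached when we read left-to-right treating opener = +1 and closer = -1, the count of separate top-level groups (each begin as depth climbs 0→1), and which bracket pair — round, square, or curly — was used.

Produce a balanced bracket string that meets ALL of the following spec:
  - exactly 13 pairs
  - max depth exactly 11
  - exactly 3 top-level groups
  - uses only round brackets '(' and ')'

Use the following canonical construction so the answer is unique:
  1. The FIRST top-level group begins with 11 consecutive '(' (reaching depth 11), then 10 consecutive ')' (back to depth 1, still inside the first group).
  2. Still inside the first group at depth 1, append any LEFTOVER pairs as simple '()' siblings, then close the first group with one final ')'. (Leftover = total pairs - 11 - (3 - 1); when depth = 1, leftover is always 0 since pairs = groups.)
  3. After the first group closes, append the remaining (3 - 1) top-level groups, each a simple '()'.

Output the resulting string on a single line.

Spec: pairs=13 depth=11 groups=3
Leftover pairs = 13 - 11 - (3-1) = 0
First group: deep chain of depth 11 + 0 sibling pairs
Remaining 2 groups: simple '()' each

Answer: ((((((((((()))))))))))()()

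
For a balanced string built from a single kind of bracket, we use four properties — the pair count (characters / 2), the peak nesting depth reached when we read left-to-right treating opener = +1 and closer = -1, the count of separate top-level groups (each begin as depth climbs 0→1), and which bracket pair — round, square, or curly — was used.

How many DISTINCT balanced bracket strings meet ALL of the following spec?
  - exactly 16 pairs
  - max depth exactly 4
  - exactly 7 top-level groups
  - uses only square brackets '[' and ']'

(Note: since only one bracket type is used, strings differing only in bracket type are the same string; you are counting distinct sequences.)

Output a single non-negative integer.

Spec: pairs=16 depth=4 groups=7
Count(depth <= 4) = 409535
Count(depth <= 3) = 175504
Count(depth == 4) = 409535 - 175504 = 234031

Answer: 234031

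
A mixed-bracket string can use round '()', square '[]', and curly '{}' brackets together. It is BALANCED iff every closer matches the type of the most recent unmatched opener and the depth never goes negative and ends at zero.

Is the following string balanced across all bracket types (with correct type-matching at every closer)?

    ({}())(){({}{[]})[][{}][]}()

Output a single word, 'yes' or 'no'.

pos 0: push '('; stack = (
pos 1: push '{'; stack = ({
pos 2: '}' matches '{'; pop; stack = (
pos 3: push '('; stack = ((
pos 4: ')' matches '('; pop; stack = (
pos 5: ')' matches '('; pop; stack = (empty)
pos 6: push '('; stack = (
pos 7: ')' matches '('; pop; stack = (empty)
pos 8: push '{'; stack = {
pos 9: push '('; stack = {(
pos 10: push '{'; stack = {({
pos 11: '}' matches '{'; pop; stack = {(
pos 12: push '{'; stack = {({
pos 13: push '['; stack = {({[
pos 14: ']' matches '['; pop; stack = {({
pos 15: '}' matches '{'; pop; stack = {(
pos 16: ')' matches '('; pop; stack = {
pos 17: push '['; stack = {[
pos 18: ']' matches '['; pop; stack = {
pos 19: push '['; stack = {[
pos 20: push '{'; stack = {[{
pos 21: '}' matches '{'; pop; stack = {[
pos 22: ']' matches '['; pop; stack = {
pos 23: push '['; stack = {[
pos 24: ']' matches '['; pop; stack = {
pos 25: '}' matches '{'; pop; stack = (empty)
pos 26: push '('; stack = (
pos 27: ')' matches '('; pop; stack = (empty)
end: stack empty → VALID
Verdict: properly nested → yes

Answer: yes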